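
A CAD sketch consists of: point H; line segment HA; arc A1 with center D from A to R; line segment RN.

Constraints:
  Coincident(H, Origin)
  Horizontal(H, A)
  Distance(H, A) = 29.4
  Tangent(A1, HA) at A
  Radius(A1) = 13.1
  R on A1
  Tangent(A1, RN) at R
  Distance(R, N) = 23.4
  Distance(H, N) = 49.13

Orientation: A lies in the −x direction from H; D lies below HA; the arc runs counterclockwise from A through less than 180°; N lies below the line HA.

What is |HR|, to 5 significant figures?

45.221

Checks: |DA| = 13.10 ✓; |DR| = 13.10 ✓; ∠(DR, RN) = 90.00° ✓; |RN| = 23.40 ✓; |HN| = 49.13 ✓.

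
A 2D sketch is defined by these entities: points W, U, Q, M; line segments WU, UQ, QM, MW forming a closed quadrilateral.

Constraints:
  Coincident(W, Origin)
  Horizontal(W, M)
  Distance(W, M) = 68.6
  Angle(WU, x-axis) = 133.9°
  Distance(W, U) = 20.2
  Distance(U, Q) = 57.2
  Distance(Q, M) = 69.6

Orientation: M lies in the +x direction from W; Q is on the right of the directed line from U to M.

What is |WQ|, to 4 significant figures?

38.70

Checks: |UQ| = 57.20 ✓; |QM| = 69.60 ✓.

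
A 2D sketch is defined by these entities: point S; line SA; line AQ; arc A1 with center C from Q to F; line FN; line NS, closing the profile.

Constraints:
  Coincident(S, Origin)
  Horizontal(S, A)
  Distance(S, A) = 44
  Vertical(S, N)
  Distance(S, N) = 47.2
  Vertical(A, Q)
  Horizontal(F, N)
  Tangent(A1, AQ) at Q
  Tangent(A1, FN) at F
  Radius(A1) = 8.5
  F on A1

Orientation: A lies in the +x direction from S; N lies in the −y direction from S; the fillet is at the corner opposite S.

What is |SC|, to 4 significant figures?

52.52

S is at the origin; SA is horizontal with |SA| = 44.0 and A on the +x side, so A = (44.00, 0.000). S and N share the same x with |SN| = 47.2 and N on the −y side, so N = (0.000, -47.20). The virtual corner opposite S is at (44.00, -47.20). The tangent condition forces CQ to be normal to AQ and A1 meets FN tangentially, so CF is at right angles to FN, with radius 8.5, so the center C sits 8.5 in from both sides at C = (35.50, -38.70). Then |SC| = |C − S| = 52.52.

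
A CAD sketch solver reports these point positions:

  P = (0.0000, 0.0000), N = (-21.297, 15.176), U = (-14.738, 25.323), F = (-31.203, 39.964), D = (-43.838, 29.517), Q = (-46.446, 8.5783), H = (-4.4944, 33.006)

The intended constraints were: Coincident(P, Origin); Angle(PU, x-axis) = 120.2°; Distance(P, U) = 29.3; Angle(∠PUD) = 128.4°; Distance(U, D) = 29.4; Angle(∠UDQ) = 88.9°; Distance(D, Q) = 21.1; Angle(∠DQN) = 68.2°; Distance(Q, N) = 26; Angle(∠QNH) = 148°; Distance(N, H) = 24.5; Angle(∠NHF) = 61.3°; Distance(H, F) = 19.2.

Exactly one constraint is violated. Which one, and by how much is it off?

Distance(H, F) = 19.2 — off by 8.40.

P = (0.00, 0.00) ✓; PU at 120.2° ✓; |PU| = 29.30 ✓; ∠PUD = 128.4° ✓; |UD| = 29.40 ✓; ∠UDQ = 88.90° ✓; |DQ| = 21.10 ✓; ∠DQN = 68.20° ✓; |QN| = 26.00 ✓; ∠QNH = 148.0° ✓; |NH| = 24.50 ✓; ∠NHF = 61.30° ✓; |HF| = 27.60 ✗.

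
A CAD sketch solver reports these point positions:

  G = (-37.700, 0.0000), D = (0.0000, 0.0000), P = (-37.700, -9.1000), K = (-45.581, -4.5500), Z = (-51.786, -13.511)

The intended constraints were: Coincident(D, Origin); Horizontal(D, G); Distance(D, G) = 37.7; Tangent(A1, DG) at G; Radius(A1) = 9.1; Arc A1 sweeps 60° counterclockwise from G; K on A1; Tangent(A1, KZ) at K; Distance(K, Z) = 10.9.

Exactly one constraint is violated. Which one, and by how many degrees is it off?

Tangent(A1, KZ) at K — off by 4.70°.

D = (0.00, 0.00) ✓; D.y = 0.00, G.y = 0.00 ✓; |DG| = 37.70 ✓; ∠(PG, GD) = 90.00° ✓; |PG| = 9.100 ✓; bearing(P→K) − bearing(P→G) = 60.00° ✓; |PK| = 9.100 ✓; ∠(PK, KZ) = 94.70° ✗; |KZ| = 10.90 ✓.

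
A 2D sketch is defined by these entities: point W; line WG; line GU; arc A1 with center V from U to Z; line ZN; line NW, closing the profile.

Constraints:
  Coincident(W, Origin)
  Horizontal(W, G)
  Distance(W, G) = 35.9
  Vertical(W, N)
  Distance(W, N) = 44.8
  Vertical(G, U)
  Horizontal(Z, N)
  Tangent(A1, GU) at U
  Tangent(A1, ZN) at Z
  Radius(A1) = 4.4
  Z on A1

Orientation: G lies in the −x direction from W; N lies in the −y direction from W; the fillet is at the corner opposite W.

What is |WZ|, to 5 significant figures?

54.766

The virtual corner opposite W is at (-35.900, -44.800). A1 meets GU tangentially, so VU is at right angles to GU and since A1 is tangent to ZN there, VZ ⟂ ZN, with radius 4.4, so the center V sits 4.4 in from both sides at V = (-31.500, -40.400). That places the tangent points at U = (-35.900, -40.400) on GU and Z = (-31.500, -44.800) on ZN. Then |WZ| = |Z − W| = 54.766.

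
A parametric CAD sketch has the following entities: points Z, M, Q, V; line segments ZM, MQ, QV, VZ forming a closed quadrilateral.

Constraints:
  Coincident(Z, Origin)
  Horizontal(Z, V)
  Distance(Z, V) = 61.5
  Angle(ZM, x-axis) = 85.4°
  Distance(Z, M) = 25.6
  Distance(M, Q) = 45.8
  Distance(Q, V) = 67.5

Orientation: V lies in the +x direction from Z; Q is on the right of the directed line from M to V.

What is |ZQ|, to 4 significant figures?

20.23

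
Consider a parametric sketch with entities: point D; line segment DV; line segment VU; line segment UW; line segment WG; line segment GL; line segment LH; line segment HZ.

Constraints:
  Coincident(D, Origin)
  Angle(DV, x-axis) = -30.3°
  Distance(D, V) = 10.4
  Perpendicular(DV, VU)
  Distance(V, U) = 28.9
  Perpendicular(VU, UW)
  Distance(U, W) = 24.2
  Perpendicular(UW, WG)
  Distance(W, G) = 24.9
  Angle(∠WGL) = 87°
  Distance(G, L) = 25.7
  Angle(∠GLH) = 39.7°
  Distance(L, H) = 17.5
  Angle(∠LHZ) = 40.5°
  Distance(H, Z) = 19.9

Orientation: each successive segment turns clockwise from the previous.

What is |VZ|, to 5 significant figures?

8.9173

D is at the origin; DV runs at -30.3° with length 10.4, so V = (8.9793, -5.2471). DV is perpendicular to VU, so VU runs at -120.30°; with |VU| = 28.9, U = (-5.6015, -30.199). VU is perpendicular to UW, so UW runs at 149.70°; with |UW| = 24.2, W = (-26.496, -17.990). The perpendicularity gives WG at right angles to UW, so WG runs at 59.700°; with |WG| = 24.9, G = (-13.933, 3.5089). ∠WGL = 87.0° gives GL at -33.300° from the x-axis; with |GL| = 25.7, L = (7.5473, -10.601). ∠GLH = 39.7° gives LH at -173.60° from the x-axis; with |LH| = 17.5, H = (-9.8437, -12.552). ∠LHZ = 40.5° gives HZ at 46.900° from the x-axis; with |HZ| = 19.9, Z = (3.7535, 1.9785). Then |VZ| = |Z − V| = 8.9173.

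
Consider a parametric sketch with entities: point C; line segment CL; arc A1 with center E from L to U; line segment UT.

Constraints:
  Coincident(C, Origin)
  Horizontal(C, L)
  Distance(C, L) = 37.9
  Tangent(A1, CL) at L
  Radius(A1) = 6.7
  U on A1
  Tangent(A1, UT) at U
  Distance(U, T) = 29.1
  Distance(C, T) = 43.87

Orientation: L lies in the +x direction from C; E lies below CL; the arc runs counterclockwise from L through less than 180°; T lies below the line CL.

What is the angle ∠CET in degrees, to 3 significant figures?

78.8°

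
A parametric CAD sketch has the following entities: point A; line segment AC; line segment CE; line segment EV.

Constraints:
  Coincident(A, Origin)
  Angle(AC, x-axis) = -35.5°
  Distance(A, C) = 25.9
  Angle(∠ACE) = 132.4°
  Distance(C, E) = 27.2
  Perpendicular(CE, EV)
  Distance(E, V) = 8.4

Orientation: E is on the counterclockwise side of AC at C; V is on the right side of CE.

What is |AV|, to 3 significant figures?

52.5

A is at the origin; AC runs at -35.5° with length 25.9, so C = 25.9·(cos -35.5°, sin -35.5°) = (21.1, -15.0). ∠ACE = 132.4°, so CE runs at -35.5° + (180° − 132.4°) = 12.1° from the x-axis; with |CE| = 27.2, E = C + 27.2·(cos 12.1°, sin 12.1°) = (47.7, -9.34). The perpendicularity gives EV at right angles to CE; with |EV| = 8.4 on the right of CE, V = E + 8.4·(0.210, -0.978) = (49.4, -17.6). Then |AV| = |V − A| = 52.5.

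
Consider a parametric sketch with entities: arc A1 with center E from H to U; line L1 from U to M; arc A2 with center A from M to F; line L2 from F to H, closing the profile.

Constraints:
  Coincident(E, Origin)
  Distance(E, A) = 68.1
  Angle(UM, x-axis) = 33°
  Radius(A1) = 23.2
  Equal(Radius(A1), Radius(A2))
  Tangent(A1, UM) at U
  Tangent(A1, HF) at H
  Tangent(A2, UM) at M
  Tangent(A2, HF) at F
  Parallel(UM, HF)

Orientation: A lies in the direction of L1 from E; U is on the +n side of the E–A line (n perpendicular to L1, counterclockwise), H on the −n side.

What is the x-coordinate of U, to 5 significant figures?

-12.636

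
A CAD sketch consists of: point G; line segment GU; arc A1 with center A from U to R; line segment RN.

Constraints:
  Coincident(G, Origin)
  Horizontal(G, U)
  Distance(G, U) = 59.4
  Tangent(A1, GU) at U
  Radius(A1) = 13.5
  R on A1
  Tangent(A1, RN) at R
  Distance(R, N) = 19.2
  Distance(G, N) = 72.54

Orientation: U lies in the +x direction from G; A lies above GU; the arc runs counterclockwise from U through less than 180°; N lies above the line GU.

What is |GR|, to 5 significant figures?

74.056

Checks: |AU| = 13.50 ✓; |AR| = 13.50 ✓; ∠(AR, RN) = 90.00° ✓; |RN| = 19.20 ✓; |GN| = 72.54 ✓.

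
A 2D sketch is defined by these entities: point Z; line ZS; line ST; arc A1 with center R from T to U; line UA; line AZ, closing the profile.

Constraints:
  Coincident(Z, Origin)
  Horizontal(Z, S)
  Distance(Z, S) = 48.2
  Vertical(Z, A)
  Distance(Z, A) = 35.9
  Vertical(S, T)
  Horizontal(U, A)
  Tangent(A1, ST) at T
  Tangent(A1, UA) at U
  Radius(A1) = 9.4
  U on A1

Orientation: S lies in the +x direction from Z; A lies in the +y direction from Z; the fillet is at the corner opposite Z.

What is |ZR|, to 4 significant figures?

46.99

Z is at the origin; Z and S share the same y with |ZS| = 48.2 and S on the +x side, so S = (48.20, 0.000). ZA is vertical with |ZA| = 35.9 and A on the +y side, so A = (0.000, 35.90). The virtual corner opposite Z is at (48.20, 35.90). Tangency of A1 to ST means the radius RT is perpendicular to ST and tangency of A1 to UA means the radius RU is perpendicular to UA, with radius 9.4, so the center R sits 9.4 in from both sides at R = (38.80, 26.50). Then |ZR| = |R − Z| = 46.99.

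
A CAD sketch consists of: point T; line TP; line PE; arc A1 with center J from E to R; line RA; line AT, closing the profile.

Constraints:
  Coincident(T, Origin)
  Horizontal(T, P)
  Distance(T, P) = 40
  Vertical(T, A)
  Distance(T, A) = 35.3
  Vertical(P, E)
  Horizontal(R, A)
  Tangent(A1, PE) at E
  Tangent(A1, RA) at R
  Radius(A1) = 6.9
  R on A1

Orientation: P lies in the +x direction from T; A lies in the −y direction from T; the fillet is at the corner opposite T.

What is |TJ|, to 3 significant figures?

43.6

T is at the origin; TP is horizontal with |TP| = 40.0 and P on the +x side, so P = (40.0, 0.00). T and A share the same x with |TA| = 35.3 and A on the −y side, so A = (0.00, -35.3). The virtual corner opposite T is at (40.0, -35.3). Since A1 is tangent to PE there, JE ⟂ PE and A1 meets RA tangentially, so JR is at right angles to RA, with radius 6.9, so the center J sits 6.9 in from both sides at J = (33.1, -28.4). Then |TJ| = |J − T| = 43.6.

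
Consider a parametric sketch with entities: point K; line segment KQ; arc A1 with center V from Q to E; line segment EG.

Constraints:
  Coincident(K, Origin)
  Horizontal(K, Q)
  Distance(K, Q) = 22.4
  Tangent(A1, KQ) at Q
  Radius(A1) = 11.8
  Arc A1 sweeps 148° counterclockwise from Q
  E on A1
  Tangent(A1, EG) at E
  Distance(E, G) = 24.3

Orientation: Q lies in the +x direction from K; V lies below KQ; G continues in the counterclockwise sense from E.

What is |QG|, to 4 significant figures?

37.54

K is at the origin; KQ is horizontal with |KQ| = 22.4 and Q on the +x side, so Q = (22.40, 0.000). Since A1 is tangent to KQ there, VQ ⟂ KQ, so V = Q + (0, -11.8) = (22.40, -11.80). On A1, Q sits at bearing 90° from V; a 148° counterclockwise sweep puts E at bearing 238°, so E = V + 11.8·(cos 238°, sin 238°) = (16.15, -21.81). A1 meets EG tangentially, so VE is at right angles to EG, so EG runs along (−sin 238°, cos 238°); with |EG| = 24.3, G = (36.75, -34.68). Then |QG| = |G − Q| = 37.54.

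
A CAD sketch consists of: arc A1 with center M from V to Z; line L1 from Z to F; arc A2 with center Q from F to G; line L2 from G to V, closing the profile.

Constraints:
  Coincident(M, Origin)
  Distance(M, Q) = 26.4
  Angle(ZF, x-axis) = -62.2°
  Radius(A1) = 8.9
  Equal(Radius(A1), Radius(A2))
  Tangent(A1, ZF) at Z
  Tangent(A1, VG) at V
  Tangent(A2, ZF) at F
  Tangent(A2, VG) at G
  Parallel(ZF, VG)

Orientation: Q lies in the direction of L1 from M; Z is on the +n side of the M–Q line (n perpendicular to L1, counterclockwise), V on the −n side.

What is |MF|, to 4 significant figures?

27.86

The slot axis is L1's direction at -62.2°, so u = (cos -62.2°, sin -62.2°) = (0.4664, -0.8846) and n = (−sin -62.2°, cos -62.2°) = (0.8846, 0.4664). M is at the origin and Q lies 26.4 along u from M, so Q = 26.4·u = (12.31, -23.35). Tangency of A1 to both parallel lines with radius 8.9 puts Z and V at M ± 8.9·n: Z = (7.873, 4.151), V = (-7.873, -4.151). Equal radii place F and G the same way about Q: F = Q + 8.9·n = (20.19, -19.20), G = Q − 8.9·n = (4.440, -27.50). Then |MF| = |F − M| = 27.86.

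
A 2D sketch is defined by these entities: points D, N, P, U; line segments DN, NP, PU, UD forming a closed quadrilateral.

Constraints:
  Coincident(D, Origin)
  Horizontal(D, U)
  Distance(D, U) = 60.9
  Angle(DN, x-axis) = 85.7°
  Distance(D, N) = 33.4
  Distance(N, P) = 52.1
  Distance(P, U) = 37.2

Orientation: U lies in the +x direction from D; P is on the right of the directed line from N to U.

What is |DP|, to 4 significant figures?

29.22

D is at the origin; D and U share the same y with |DU| = 60.9 and U in +x, so U = (60.9, 0). DN runs at 85.7° with |DN| = 33.4, so N = (2.504, 33.31). P is determined by |NP| = 52.1 and |PU| = 37.2 together: it lies at the intersection of circle(N, 52.1) and circle(U, 37.2). With |NU| = 67.23, the foot of the radical line on NU is 43.51 from N and the perpendicular offset is √(52.1² − 43.51²) = 28.66. Taking the right-of-NU solution: P = (26.10, -13.14).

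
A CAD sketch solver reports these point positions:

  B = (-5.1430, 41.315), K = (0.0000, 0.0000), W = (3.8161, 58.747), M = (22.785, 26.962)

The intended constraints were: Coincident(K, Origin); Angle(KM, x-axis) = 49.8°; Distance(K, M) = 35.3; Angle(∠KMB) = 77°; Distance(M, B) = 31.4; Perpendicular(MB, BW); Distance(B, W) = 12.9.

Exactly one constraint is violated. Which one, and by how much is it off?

Distance(B, W) = 12.9 — off by 6.70.

K = (0.00, 0.00) ✓; KM at 49.80° ✓; |KM| = 35.30 ✓; ∠KMB = 77.00° ✓; |MB| = 31.40 ✓; ∠(MB, BW) = 90.00° ✓; |BW| = 19.60 ✗.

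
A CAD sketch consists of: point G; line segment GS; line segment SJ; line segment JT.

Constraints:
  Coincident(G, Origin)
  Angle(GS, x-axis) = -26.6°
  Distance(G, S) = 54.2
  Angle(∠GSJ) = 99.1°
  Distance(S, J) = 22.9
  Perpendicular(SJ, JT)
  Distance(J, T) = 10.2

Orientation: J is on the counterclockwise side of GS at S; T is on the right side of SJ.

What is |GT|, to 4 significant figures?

71.07

G is at the origin; GS runs at -26.6° with length 54.2, so S = 54.2·(cos -26.6°, sin -26.6°) = (48.46, -24.27). ∠GSJ = 99.1°, so SJ runs at -26.6° + (180° − 99.1°) = 54.30° from the x-axis; with |SJ| = 22.9, J = S + 22.9·(cos 54.30°, sin 54.30°) = (61.83, -5.672). SJ ⟂ JT; with |JT| = 10.2 on the right of SJ, T = J + 10.2·(0.8121, -0.5835) = (70.11, -11.62). Then |GT| = |T − G| = 71.07.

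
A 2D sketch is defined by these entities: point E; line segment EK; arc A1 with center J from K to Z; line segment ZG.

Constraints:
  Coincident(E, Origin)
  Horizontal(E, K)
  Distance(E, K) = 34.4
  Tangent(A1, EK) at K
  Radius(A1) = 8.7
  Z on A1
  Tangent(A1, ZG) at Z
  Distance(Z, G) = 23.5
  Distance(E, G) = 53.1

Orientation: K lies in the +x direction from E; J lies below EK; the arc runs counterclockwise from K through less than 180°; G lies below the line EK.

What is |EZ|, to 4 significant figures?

30.89

Checks: |JZ| = 8.700 ✓; ∠(JZ, ZG) = 90.00° ✓; |ZG| = 23.50 ✓; |EG| = 53.10 ✓.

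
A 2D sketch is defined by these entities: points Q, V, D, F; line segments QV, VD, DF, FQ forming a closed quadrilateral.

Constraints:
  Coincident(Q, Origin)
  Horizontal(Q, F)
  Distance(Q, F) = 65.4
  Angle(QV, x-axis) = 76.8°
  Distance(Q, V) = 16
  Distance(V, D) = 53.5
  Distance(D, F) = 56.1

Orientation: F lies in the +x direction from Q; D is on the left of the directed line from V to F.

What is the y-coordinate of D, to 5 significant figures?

51.546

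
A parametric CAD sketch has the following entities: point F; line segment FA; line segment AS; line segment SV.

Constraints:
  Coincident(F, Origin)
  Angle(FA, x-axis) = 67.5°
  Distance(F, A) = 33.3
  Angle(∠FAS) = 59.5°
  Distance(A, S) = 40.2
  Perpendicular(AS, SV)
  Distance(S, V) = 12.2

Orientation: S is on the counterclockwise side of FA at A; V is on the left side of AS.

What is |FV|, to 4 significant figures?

28.55

∠FAS = 59.5°, so AS runs at 67.5° + (180° − 59.5°) = 188.0° from the x-axis; with |AS| = 40.2, S = A + 40.2·(cos 188.0°, sin 188.0°) = (-27.07, 25.17). AS is perpendicular to SV; with |SV| = 12.2 on the left of AS, V = S + 12.2·(0.1392, -0.9903) = (-25.37, 13.09). Then |FV| = |V − F| = 28.55.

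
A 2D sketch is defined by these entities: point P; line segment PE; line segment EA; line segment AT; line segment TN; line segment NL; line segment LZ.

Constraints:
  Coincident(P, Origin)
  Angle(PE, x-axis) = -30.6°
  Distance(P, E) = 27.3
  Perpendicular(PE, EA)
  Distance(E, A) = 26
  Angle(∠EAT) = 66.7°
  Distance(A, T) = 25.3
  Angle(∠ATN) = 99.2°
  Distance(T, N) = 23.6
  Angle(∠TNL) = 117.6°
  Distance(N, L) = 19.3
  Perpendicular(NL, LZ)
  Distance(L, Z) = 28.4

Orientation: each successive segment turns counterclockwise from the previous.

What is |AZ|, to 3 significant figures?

12.6

P is at the origin; PE runs at -30.6° with length 27.3, so E = (23.5, -13.9). PE is perpendicular to EA, so EA runs at 59.4°; with |EA| = 26.0, A = (36.7, 8.48). ∠EAT = 66.7° gives AT at 173° from the x-axis; with |AT| = 25.3, T = (11.6, 11.7). ∠ATN = 99.2° gives TN at -106° from the x-axis; with |TN| = 23.6, N = (4.94, -10.9). ∠TNL = 117.6° gives NL at -44.1° from the x-axis; with |NL| = 19.3, L = (18.8, -24.4). NL is perpendicular to LZ, so LZ runs at 45.9°; with |LZ| = 28.4, Z = (38.6, -3.97). Then |AZ| = |Z − A| = 12.6.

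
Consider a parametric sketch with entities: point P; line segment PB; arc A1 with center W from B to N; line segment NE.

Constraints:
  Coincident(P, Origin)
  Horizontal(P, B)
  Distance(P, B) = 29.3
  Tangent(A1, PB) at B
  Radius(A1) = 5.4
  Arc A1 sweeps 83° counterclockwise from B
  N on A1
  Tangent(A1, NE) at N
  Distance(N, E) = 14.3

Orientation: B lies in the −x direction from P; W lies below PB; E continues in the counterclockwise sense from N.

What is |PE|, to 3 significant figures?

41.0

P is at the origin; PB is horizontal with |PB| = 29.3 and B on the −x side, so B = (-29.3, 0.00). Tangency of A1 to PB means the radius WB is perpendicular to PB, so W = B + (0, -5.4) = (-29.3, -5.40). On A1, B sits at bearing 90° from W; an 83° counterclockwise sweep puts N at bearing 173°, so N = W + 5.4·(cos 173°, sin 173°) = (-34.7, -4.74). Tangency of A1 to NE means the radius WN is perpendicular to NE, so NE runs along (−sin 173°, cos 173°); with |NE| = 14.3, E = (-36.4, -18.9). Then |PE| = |E − P| = 41.0.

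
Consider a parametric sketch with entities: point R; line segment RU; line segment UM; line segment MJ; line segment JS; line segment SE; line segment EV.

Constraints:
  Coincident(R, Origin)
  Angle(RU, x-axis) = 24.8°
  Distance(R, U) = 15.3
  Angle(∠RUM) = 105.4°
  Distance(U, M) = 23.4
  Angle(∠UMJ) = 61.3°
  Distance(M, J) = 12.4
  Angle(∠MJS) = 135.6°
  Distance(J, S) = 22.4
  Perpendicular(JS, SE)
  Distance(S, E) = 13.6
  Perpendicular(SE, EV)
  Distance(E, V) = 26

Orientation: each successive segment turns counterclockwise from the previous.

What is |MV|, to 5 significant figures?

7.2048

JS is perpendicular to SE, so SE runs at -7.5000°; with |SE| = 13.6, E = (10.869, -2.1314). The perpendicularity gives EV at right angles to SE, so EV runs at 82.500°; with |EV| = 26.0, V = (14.263, 23.646). Then |MV| = |V − M| = 7.2048.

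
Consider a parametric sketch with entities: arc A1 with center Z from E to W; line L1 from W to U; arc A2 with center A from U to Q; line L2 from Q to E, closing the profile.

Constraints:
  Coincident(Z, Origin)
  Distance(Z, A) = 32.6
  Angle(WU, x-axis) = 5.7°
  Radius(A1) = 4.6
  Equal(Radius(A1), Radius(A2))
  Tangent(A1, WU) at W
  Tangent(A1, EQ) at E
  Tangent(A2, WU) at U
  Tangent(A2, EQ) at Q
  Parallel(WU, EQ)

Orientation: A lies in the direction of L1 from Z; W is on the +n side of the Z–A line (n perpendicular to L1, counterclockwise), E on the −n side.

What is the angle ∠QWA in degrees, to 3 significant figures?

7.73°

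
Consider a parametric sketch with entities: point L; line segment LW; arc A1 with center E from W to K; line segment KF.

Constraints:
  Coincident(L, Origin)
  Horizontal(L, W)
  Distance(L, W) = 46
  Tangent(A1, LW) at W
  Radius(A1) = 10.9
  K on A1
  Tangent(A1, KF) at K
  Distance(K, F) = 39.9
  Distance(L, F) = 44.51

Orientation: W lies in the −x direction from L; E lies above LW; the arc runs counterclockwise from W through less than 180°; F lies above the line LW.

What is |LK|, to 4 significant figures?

36.85

Checks: |EK| = 10.90 ✓; ∠(EK, KF) = 90.00° ✓; |KF| = 39.90 ✓; |LF| = 44.51 ✓.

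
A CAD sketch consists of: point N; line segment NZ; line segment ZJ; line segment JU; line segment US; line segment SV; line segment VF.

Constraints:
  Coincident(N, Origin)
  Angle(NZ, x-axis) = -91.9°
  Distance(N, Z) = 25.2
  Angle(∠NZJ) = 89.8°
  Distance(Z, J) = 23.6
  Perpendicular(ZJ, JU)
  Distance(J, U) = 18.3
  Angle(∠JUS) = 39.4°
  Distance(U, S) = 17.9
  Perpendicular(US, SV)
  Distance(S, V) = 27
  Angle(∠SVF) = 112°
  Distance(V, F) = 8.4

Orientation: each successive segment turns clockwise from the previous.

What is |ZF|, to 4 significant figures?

41.39

N is at the origin; NZ runs at -91.9° with length 25.2, so Z = (-0.8355, -25.19). ∠NZJ = 89.8° gives ZJ at 177.9° from the x-axis; with |ZJ| = 23.6, J = (-24.42, -24.32). ZJ ⟂ JU, so JU runs at 87.90°; with |JU| = 18.3, U = (-23.75, -6.034). ∠JUS = 39.4° gives US at -52.70° from the x-axis; with |US| = 17.9, S = (-12.90, -20.27). US ⟂ SV, so SV runs at -142.7°; with |SV| = 27.0, V = (-34.38, -36.63). ∠SVF = 112.0° gives VF at 149.3° from the x-axis; with |VF| = 8.4, F = (-41.60, -32.35). Then |ZF| = |F − Z| = 41.39.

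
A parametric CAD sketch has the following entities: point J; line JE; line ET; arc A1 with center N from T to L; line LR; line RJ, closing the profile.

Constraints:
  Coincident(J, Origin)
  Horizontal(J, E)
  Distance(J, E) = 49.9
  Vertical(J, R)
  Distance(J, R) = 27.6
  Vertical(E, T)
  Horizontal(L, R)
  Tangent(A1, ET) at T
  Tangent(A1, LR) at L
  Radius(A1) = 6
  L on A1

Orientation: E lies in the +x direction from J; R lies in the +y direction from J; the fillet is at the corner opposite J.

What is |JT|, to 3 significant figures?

54.4

The virtual corner opposite J is at (49.9, 27.6). Since A1 is tangent to ET there, NT ⟂ ET and A1 meets LR tangentially, so NL is at right angles to LR, with radius 6.0, so the center N sits 6.0 in from both sides at N = (43.9, 21.6). That places the tangent points at T = (49.9, 21.6) on ET and L = (43.9, 27.6) on LR. Then |JT| = |T − J| = 54.4.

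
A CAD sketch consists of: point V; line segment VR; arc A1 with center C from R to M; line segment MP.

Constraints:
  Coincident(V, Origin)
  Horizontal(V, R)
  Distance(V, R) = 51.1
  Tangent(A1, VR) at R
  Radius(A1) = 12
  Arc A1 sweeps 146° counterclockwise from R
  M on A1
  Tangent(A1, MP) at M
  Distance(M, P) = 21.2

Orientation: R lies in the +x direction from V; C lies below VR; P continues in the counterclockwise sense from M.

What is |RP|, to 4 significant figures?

35.51

V is at the origin; VR is horizontal with |VR| = 51.1 and R on the +x side, so R = (51.10, 0.000). Tangency of A1 to VR means the radius CR is perpendicular to VR, so C = R + (0, -12) = (51.10, -12.00). On A1, R sits at bearing 90° from C; a 146° counterclockwise sweep puts M at bearing 236°, so M = C + 12.0·(cos 236°, sin 236°) = (44.39, -21.95). Tangency of A1 to MP means the radius CM is perpendicular to MP, so MP runs along (−sin 236°, cos 236°); with |MP| = 21.2, P = (61.97, -33.80). Then |RP| = |P − R| = 35.51.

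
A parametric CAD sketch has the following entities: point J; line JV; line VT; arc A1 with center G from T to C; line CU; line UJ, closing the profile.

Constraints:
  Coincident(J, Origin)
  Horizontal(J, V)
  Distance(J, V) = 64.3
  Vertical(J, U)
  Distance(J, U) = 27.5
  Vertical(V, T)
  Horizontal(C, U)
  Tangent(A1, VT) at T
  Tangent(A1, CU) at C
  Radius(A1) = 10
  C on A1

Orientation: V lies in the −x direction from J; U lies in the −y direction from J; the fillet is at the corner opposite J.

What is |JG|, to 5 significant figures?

57.050

J and U share the same x with |JU| = 27.5 and U on the −y side, so U = (0.0000, -27.500). The virtual corner opposite J is at (-64.300, -27.500). Tangency of A1 to VT means the radius GT is perpendicular to VT and the tangent condition forces GC to be normal to CU, with radius 10.0, so the center G sits 10.0 in from both sides at G = (-54.300, -17.500). Then |JG| = |G − J| = 57.050.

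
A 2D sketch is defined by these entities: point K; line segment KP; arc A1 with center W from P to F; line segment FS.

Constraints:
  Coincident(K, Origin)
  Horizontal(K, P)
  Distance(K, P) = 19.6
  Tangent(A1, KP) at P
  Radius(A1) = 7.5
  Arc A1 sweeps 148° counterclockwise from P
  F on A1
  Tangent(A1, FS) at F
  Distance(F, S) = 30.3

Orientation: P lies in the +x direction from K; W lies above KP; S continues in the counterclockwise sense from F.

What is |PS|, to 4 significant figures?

36.97

K is at the origin; KP is horizontal with |KP| = 19.6 and P on the +x side, so P = (19.60, 0.000). A1 meets KP tangentially, so WP is at right angles to KP, so W = P + (0, 7.5) = (19.60, 7.500). On A1, P sits at bearing -90° from W; a 148° counterclockwise sweep puts F at bearing 58°, so F = W + 7.5·(cos 58°, sin 58°) = (23.57, 13.86). Tangency of A1 to FS means the radius WF is perpendicular to FS, so FS runs along (−sin 58°, cos 58°); with |FS| = 30.3, S = (-2.121, 29.92). Then |PS| = |S − P| = 36.97.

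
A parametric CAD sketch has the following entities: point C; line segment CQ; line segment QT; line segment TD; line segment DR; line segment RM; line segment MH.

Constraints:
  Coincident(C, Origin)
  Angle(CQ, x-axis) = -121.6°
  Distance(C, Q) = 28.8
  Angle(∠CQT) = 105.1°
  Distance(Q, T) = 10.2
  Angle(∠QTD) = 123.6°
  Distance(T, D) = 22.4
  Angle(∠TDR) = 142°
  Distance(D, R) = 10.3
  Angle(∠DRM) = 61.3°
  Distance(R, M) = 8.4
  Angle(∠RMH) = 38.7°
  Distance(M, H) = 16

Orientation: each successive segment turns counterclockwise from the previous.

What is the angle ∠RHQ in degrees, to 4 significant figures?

71.26°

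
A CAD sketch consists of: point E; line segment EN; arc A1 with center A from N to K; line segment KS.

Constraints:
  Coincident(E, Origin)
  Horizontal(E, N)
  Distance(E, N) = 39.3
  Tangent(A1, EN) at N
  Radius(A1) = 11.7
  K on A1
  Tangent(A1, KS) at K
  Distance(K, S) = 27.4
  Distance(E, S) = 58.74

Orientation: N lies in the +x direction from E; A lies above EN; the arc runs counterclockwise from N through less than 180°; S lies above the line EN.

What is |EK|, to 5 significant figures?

52.699

E is at the origin; EN is horizontal with |EN| = 39.3 and N on the +x side, so N = (39.300, 0.0000). Tangency of A1 to EN means the radius AN is perpendicular to EN, so A = N + (0, 11.7) = (39.300, 11.700). Since AK ⟂ KS (tangency), |AS| = √(11.7² + 27.4²) = 29.793 regardless of where K sits on A1. So S lies on both circle(E, 58.74) and circle(A, 29.793); the above-EN intersection is S = (41.672, 41.399). K is the foot of the tangent from S: K = (50.392, 15.424).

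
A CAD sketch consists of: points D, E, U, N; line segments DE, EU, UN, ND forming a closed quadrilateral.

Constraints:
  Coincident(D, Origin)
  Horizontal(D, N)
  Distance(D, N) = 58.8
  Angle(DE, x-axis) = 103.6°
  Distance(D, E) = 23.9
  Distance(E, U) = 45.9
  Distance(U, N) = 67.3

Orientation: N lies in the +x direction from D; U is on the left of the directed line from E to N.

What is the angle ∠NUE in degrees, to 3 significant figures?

71.6°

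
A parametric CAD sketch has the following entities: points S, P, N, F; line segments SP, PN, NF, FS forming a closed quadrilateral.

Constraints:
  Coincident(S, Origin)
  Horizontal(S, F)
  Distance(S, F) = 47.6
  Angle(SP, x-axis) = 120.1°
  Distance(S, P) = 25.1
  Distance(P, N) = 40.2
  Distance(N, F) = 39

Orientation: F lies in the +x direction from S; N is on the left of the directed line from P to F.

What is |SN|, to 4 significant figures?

41.74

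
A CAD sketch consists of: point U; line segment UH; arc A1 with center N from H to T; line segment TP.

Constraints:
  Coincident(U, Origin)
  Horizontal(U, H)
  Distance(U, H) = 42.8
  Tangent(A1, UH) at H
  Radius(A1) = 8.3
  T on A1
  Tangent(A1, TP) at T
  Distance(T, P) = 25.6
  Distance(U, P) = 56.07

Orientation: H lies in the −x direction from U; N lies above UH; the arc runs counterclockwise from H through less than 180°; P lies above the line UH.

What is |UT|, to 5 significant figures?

36.709

Checks: ∠(NH, HU) = 90.00° ✓; |NT| = 8.300 ✓; ∠(NT, TP) = 90.00° ✓; |TP| = 25.60 ✓; |UP| = 56.07 ✓.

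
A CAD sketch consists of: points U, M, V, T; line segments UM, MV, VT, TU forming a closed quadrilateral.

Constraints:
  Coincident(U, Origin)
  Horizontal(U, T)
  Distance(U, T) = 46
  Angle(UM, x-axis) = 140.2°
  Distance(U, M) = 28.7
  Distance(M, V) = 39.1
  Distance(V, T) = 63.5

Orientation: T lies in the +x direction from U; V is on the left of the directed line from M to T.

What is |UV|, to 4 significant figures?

47.74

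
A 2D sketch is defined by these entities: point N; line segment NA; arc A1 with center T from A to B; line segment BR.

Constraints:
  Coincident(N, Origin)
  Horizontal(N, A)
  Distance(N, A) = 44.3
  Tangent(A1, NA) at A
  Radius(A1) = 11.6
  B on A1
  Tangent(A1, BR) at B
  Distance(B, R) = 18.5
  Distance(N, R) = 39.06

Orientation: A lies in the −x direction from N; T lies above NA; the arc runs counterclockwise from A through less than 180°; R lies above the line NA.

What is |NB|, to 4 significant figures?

34.19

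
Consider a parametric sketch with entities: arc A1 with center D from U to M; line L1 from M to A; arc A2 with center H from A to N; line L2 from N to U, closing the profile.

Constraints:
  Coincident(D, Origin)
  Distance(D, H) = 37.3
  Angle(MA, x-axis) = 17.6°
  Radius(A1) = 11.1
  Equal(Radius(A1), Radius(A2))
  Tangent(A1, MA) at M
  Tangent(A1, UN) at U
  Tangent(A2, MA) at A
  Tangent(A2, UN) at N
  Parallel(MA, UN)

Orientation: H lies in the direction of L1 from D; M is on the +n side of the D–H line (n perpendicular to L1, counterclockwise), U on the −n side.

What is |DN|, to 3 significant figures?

38.9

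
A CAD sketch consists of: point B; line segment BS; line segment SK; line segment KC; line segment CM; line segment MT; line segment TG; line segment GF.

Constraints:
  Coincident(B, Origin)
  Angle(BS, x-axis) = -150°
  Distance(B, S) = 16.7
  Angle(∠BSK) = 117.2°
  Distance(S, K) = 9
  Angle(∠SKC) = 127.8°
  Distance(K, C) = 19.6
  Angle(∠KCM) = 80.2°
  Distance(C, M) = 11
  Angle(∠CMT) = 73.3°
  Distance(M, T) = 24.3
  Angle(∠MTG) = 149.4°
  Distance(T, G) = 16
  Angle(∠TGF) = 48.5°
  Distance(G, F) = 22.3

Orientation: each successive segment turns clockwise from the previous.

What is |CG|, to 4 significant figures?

34.99

B is at the origin; BS runs at -150.0° with length 16.7, so S = (-14.46, -8.350). ∠BSK = 117.2° gives SK at 147.2° from the x-axis; with |SK| = 9.0, K = (-22.03, -3.475). ∠SKC = 127.8° gives KC at 95.00° from the x-axis; with |KC| = 19.6, C = (-23.74, 16.05). ∠KCM = 80.2° gives CM at -4.800° from the x-axis; with |CM| = 11.0, M = (-12.77, 15.13). ∠CMT = 73.3° gives MT at -111.5° from the x-axis; with |MT| = 24.3, T = (-21.68, -7.479). ∠MTG = 149.4° gives TG at -142.1° from the x-axis; with |TG| = 16.0, G = (-34.31, -17.31). Then |CG| = |G − C| = 34.99.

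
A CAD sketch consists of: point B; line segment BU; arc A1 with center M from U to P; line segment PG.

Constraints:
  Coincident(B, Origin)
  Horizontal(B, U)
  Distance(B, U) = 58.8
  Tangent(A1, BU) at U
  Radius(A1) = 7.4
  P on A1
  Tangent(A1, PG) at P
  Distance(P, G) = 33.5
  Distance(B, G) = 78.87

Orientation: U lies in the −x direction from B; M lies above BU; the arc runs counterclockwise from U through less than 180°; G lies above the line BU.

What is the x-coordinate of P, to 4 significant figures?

-52.23

B is at the origin; B and U share the same y with |BU| = 58.8 and U on the −x side, so U = (-58.80, 0.000). Tangency of A1 to BU means the radius MU is perpendicular to BU, so M = U + (0, 7.4) = (-58.80, 7.400). Since MP ⟂ PG (tangency), |MG| = √(7.4² + 33.5²) = 34.31 regardless of where P sits on A1. So G lies on both circle(B, 78.87) and circle(M, 34.31); the above-BU intersection is G = (-67.65, 40.55). P is the foot of the tangent from G: P = (-52.23, 10.81).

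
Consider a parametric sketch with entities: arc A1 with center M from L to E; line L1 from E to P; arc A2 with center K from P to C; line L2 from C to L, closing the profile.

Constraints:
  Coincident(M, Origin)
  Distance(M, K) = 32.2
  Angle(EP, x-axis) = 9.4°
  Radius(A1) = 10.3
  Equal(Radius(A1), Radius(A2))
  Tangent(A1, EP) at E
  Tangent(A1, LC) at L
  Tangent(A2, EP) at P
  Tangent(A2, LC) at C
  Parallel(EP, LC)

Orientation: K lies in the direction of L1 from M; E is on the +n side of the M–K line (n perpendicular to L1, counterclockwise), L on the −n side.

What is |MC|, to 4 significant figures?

33.81

The slot axis is L1's direction at 9.4°, so u = (cos 9.4°, sin 9.4°) = (0.9866, 0.1633) and n = (−sin 9.4°, cos 9.4°) = (-0.1633, 0.9866). M is at the origin and K lies 32.2 along u from M, so K = 32.2·u = (31.77, 5.259). Tangency of A1 to both parallel lines with radius 10.3 puts E and L at M ± 10.3·n: E = (-1.682, 10.16), L = (1.682, -10.16). Equal radii place P and C the same way about K: P = K + 10.3·n = (30.09, 15.42), C = K − 10.3·n = (33.45, -4.903). Then |MC| = |C − M| = 33.81.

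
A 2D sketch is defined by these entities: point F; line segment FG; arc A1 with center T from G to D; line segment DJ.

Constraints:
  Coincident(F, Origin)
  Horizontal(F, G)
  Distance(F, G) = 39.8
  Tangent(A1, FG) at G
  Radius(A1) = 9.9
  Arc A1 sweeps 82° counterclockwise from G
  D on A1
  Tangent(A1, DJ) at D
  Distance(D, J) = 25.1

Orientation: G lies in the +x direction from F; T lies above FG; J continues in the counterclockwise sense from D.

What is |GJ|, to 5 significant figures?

35.929

F is at the origin; FG is horizontal with |FG| = 39.8 and G on the +x side, so G = (39.800, 0.0000). Tangency of A1 to FG means the radius TG is perpendicular to FG, so T = G + (0, 9.9) = (39.800, 9.9000). On A1, G sits at bearing -90° from T; an 82° counterclockwise sweep puts D at bearing -8°, so D = T + 9.9·(cos -8°, sin -8°) = (49.604, 8.5222). Since A1 is tangent to DJ there, TD ⟂ DJ, so DJ runs along (−sin -8°, cos -8°); with |DJ| = 25.1, J = (53.097, 33.378). Then |GJ| = |J − G| = 35.929.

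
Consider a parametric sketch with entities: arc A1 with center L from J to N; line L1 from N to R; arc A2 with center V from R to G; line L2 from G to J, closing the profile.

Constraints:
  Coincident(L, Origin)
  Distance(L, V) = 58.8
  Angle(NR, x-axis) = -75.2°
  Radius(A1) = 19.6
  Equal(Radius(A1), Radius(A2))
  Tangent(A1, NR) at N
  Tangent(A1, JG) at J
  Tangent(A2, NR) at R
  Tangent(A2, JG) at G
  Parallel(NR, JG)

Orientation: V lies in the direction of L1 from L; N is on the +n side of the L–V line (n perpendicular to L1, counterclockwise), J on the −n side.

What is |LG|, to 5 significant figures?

61.981

The slot axis is L1's direction at -75.2°, so u = (cos -75.2°, sin -75.2°) = (0.25545, -0.96682) and n = (−sin -75.2°, cos -75.2°) = (0.96682, 0.25545). L is at the origin and V lies 58.8 along u from L, so V = 58.8·u = (15.020, -56.849). Tangency of A1 to both parallel lines with radius 19.6 puts N and J at L ± 19.6·n: N = (18.950, 5.0067), J = (-18.950, -5.0067). Equal radii place R and G the same way about V: R = V + 19.6·n = (33.970, -51.842), G = V − 19.6·n = (-3.9295, -61.856). Then |LG| = |G − L| = 61.981.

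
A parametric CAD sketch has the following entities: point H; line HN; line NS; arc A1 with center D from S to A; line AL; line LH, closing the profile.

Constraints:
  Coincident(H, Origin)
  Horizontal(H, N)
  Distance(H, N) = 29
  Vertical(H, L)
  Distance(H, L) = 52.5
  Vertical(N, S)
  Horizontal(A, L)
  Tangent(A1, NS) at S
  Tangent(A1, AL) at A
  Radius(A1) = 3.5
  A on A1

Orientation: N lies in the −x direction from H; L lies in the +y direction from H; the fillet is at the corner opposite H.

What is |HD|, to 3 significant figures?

55.2

HL is vertical with |HL| = 52.5 and L on the +y side, so L = (0.00, 52.5). The virtual corner opposite H is at (-29.0, 52.5). Tangency of A1 to NS means the radius DS is perpendicular to NS and A1 meets AL tangentially, so DA is at right angles to AL, with radius 3.5, so the center D sits 3.5 in from both sides at D = (-25.5, 49.0). Then |HD| = |D − H| = 55.2.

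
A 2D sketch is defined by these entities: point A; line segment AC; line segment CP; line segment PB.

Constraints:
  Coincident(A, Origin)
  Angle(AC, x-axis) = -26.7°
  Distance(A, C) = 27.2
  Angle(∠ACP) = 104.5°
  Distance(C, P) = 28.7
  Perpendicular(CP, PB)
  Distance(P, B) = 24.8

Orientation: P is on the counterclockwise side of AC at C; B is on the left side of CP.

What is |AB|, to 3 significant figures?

35.5

A is at the origin; AC runs at -26.7° with length 27.2, so C = 27.2·(cos -26.7°, sin -26.7°) = (24.3, -12.2). ∠ACP = 104.5°, so CP runs at -26.7° + (180° − 104.5°) = 48.8° from the x-axis; with |CP| = 28.7, P = C + 28.7·(cos 48.8°, sin 48.8°) = (43.2, 9.37). CP is perpendicular to PB; with |PB| = 24.8 on the left of CP, B = P + 24.8·(-0.752, 0.659) = (24.5, 25.7). Then |AB| = |B − A| = 35.5.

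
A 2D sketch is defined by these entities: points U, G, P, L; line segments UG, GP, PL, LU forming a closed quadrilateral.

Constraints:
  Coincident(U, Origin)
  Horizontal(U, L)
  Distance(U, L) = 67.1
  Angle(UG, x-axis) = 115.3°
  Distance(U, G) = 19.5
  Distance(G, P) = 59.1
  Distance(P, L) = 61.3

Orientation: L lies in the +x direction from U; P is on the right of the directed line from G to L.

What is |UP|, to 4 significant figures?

39.60

Checks: |GP| = 59.10 ✓; |PL| = 61.30 ✓.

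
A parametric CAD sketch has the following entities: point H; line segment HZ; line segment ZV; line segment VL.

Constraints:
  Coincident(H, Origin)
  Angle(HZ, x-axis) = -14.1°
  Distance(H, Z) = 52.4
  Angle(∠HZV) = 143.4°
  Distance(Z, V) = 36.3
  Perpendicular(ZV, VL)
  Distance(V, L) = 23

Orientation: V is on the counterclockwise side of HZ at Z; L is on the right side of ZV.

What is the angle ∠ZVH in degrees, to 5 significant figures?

21.735°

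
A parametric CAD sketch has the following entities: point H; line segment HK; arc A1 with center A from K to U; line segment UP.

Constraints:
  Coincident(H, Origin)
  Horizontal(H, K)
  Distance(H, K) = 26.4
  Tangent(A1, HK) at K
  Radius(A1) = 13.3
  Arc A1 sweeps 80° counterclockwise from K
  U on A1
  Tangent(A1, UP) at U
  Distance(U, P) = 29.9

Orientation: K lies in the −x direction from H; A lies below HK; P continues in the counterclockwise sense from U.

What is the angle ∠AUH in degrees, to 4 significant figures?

25.55°

H is at the origin; H and K share the same y with |HK| = 26.4 and K on the −x side, so K = (-26.40, 0.000). The tangent condition forces AK to be normal to HK, so A = K + (0, -13.3) = (-26.40, -13.30). On A1, K sits at bearing 90° from A; an 80° counterclockwise sweep puts U at bearing 170°, so U = A + 13.3·(cos 170°, sin 170°) = (-39.50, -10.99). Then cos ∠AUH = UA·UH / (|UA||UH|), giving 25.55°.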